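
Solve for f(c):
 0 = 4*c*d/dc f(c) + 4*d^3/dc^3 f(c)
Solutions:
 f(c) = C1 + Integral(C2*airyai(-c) + C3*airybi(-c), c)


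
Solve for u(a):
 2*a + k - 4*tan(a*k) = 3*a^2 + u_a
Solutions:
 u(a) = C1 - a^3 + a^2 + a*k - 4*Piecewise((-log(cos(a*k))/k, Ne(k, 0)), (0, True))


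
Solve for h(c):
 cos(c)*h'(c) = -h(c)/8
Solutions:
 h(c) = C1*(sin(c) - 1)^(1/16)/(sin(c) + 1)^(1/16)


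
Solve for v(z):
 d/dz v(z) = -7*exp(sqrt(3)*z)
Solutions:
 v(z) = C1 - 7*sqrt(3)*exp(sqrt(3)*z)/3


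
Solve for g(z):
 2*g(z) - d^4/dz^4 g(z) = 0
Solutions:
 g(z) = C1*exp(-2^(1/4)*z) + C2*exp(2^(1/4)*z) + C3*sin(2^(1/4)*z) + C4*cos(2^(1/4)*z)


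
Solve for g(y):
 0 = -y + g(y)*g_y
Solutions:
 g(y) = -sqrt(C1 + y^2)
 g(y) = sqrt(C1 + y^2)


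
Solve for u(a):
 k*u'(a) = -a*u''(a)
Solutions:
 u(a) = C1 + a^(1 - re(k))*(C2*sin(log(a)*Abs(im(k))) + C3*cos(log(a)*im(k)))


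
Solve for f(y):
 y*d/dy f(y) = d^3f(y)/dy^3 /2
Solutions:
 f(y) = C1 + Integral(C2*airyai(2^(1/3)*y) + C3*airybi(2^(1/3)*y), y)


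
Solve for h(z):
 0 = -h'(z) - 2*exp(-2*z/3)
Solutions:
 h(z) = C1 + 3*exp(-2*z/3)


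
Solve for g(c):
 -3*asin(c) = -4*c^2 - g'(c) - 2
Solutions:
 g(c) = C1 - 4*c^3/3 + 3*c*asin(c) - 2*c + 3*sqrt(1 - c^2)


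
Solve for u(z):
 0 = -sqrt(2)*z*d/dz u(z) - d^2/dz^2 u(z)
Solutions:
 u(z) = C1 + C2*erf(2^(3/4)*z/2)


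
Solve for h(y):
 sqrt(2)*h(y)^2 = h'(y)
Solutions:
 h(y) = -1/(C1 + sqrt(2)*y)


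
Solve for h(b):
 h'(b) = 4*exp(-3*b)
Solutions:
 h(b) = C1 - 4*exp(-3*b)/3


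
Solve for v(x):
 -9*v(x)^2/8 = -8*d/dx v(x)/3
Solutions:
 v(x) = -64/(C1 + 27*x)


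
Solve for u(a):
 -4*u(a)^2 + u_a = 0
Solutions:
 u(a) = -1/(C1 + 4*a)


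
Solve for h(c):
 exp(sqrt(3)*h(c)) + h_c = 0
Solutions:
 h(c) = sqrt(3)*(2*log(1/(C1 + c)) - log(3))/6


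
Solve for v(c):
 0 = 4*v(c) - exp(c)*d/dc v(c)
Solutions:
 v(c) = C1*exp(-4*exp(-c))


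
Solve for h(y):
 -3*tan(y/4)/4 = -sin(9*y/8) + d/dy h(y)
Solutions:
 h(y) = C1 + 3*log(cos(y/4)) - 8*cos(9*y/8)/9


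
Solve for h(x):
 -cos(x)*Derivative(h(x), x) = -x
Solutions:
 h(x) = C1 + Integral(x/cos(x), x)


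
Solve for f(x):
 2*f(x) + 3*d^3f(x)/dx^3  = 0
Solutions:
 f(x) = C3*exp(-2^(1/3)*3^(2/3)*x/3) + (C1*sin(2^(1/3)*3^(1/6)*x/2) + C2*cos(2^(1/3)*3^(1/6)*x/2))*exp(2^(1/3)*3^(2/3)*x/6)


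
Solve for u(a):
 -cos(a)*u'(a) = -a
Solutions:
 u(a) = C1 + Integral(a/cos(a), a)


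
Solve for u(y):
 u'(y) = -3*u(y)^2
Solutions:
 u(y) = 1/(C1 + 3*y)


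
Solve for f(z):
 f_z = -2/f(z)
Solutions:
 f(z) = -sqrt(C1 - 4*z)
 f(z) = sqrt(C1 - 4*z)


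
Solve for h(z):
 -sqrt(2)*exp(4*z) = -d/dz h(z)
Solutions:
 h(z) = C1 + sqrt(2)*exp(4*z)/4


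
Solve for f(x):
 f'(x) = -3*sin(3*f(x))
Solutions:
 f(x) = -acos((-C1 - exp(18*x))/(C1 - exp(18*x)))/3 + 2*pi/3
 f(x) = acos((-C1 - exp(18*x))/(C1 - exp(18*x)))/3


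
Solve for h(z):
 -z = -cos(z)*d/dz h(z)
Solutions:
 h(z) = C1 + Integral(z/cos(z), z)


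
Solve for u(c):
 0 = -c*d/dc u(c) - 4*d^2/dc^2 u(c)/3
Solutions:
 u(c) = C1 + C2*erf(sqrt(6)*c/4)


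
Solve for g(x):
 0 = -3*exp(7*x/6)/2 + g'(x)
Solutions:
 g(x) = C1 + 9*exp(7*x/6)/7


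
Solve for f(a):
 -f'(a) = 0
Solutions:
 f(a) = C1


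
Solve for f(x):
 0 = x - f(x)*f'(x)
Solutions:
 f(x) = -sqrt(C1 + x^2)
 f(x) = sqrt(C1 + x^2)


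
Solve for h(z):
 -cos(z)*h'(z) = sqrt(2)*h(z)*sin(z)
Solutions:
 h(z) = C1*cos(z)^(sqrt(2))


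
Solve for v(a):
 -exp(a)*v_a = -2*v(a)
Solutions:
 v(a) = C1*exp(-2*exp(-a))


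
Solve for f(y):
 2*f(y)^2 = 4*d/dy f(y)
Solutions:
 f(y) = -2/(C1 + y)


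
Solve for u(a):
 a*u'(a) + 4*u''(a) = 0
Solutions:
 u(a) = C1 + C2*erf(sqrt(2)*a/4)


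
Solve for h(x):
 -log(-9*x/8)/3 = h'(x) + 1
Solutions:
 h(x) = C1 - x*log(-x)/3 + x*(-2*log(3)/3 - 2/3 + log(2))


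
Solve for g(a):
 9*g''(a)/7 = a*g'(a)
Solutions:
 g(a) = C1 + C2*erfi(sqrt(14)*a/6)


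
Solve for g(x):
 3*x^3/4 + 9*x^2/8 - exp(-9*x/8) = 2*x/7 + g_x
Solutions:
 g(x) = C1 + 3*x^4/16 + 3*x^3/8 - x^2/7 + 8*exp(-9*x/8)/9


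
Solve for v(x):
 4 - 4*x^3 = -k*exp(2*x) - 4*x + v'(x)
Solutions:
 v(x) = C1 + k*exp(2*x)/2 - x^4 + 2*x^2 + 4*x


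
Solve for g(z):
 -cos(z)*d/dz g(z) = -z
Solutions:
 g(z) = C1 + Integral(z/cos(z), z)


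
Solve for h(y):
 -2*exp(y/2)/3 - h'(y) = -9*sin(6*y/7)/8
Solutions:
 h(y) = C1 - 4*exp(y/2)/3 - 21*cos(6*y/7)/16


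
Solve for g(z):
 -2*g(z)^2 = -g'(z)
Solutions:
 g(z) = -1/(C1 + 2*z)


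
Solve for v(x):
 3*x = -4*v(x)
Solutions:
 v(x) = -3*x/4


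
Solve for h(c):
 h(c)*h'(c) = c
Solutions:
 h(c) = -sqrt(C1 + c^2)
 h(c) = sqrt(C1 + c^2)


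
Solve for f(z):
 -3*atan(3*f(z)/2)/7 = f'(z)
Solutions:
 Integral(1/atan(3*_y/2), (_y, f(z))) = C1 - 3*z/7


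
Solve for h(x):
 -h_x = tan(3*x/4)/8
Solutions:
 h(x) = C1 + log(cos(3*x/4))/6


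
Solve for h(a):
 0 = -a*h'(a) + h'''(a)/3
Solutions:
 h(a) = C1 + Integral(C2*airyai(3^(1/3)*a) + C3*airybi(3^(1/3)*a), a)


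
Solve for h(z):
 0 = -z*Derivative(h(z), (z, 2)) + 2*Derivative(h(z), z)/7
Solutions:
 h(z) = C1 + C2*z^(9/7)


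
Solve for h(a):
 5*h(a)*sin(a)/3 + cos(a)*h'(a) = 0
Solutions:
 h(a) = C1*cos(a)^(5/3)


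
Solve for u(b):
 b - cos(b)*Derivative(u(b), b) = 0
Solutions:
 u(b) = C1 + Integral(b/cos(b), b)


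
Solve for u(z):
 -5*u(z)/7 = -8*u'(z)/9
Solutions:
 u(z) = C1*exp(45*z/56)


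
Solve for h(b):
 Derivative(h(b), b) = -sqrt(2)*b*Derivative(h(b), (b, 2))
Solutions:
 h(b) = C1 + C2*b^(1 - sqrt(2)/2)


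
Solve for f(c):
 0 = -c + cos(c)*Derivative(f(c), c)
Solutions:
 f(c) = C1 + Integral(c/cos(c), c)


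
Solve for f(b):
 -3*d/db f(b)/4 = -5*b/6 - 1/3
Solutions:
 f(b) = C1 + 5*b^2/9 + 4*b/9


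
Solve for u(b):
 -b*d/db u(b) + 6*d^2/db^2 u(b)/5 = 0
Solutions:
 u(b) = C1 + C2*erfi(sqrt(15)*b/6)


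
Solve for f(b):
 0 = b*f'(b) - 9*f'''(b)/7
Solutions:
 f(b) = C1 + Integral(C2*airyai(21^(1/3)*b/3) + C3*airybi(21^(1/3)*b/3), b)


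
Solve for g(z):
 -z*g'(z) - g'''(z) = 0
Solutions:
 g(z) = C1 + Integral(C2*airyai(-z) + C3*airybi(-z), z)


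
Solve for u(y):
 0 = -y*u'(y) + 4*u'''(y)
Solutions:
 u(y) = C1 + Integral(C2*airyai(2^(1/3)*y/2) + C3*airybi(2^(1/3)*y/2), y)


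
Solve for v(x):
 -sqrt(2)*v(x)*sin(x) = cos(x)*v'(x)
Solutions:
 v(x) = C1*cos(x)^(sqrt(2))


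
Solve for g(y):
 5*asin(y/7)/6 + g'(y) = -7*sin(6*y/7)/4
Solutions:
 g(y) = C1 - 5*y*asin(y/7)/6 - 5*sqrt(49 - y^2)/6 + 49*cos(6*y/7)/24


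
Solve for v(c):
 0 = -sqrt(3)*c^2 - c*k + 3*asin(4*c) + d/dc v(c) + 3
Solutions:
 v(c) = C1 + sqrt(3)*c^3/3 + c^2*k/2 - 3*c*asin(4*c) - 3*c - 3*sqrt(1 - 16*c^2)/4


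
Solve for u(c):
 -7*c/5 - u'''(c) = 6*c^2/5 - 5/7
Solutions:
 u(c) = C1 + C2*c + C3*c^2 - c^5/50 - 7*c^4/120 + 5*c^3/42


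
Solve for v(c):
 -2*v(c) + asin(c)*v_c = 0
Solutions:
 v(c) = C1*exp(2*Integral(1/asin(c), c))


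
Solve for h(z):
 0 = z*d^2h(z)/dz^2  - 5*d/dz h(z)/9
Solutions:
 h(z) = C1 + C2*z^(14/9)


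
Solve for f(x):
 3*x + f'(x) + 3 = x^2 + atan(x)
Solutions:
 f(x) = C1 + x^3/3 - 3*x^2/2 + x*atan(x) - 3*x - log(x^2 + 1)/2


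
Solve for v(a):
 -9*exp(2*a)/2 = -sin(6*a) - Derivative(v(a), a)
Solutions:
 v(a) = C1 + 9*exp(2*a)/4 + cos(6*a)/6


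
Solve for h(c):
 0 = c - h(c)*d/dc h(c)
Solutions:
 h(c) = -sqrt(C1 + c^2)
 h(c) = sqrt(C1 + c^2)


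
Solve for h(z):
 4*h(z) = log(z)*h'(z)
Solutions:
 h(z) = C1*exp(4*li(z))


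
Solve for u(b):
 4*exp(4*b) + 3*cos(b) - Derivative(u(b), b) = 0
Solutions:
 u(b) = C1 + exp(4*b) + 3*sin(b)


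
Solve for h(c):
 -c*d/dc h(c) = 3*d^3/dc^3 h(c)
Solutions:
 h(c) = C1 + Integral(C2*airyai(-3^(2/3)*c/3) + C3*airybi(-3^(2/3)*c/3), c)


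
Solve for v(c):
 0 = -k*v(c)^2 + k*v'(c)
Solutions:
 v(c) = -1/(C1 + c)


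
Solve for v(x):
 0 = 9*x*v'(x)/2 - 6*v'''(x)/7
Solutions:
 v(x) = C1 + Integral(C2*airyai(42^(1/3)*x/2) + C3*airybi(42^(1/3)*x/2), x)


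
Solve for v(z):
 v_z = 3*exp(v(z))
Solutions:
 v(z) = log(-1/(C1 + 3*z))


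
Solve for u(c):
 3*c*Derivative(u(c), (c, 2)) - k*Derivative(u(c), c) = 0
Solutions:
 u(c) = C1 + c^(re(k)/3 + 1)*(C2*sin(log(c)*Abs(im(k))/3) + C3*cos(log(c)*im(k)/3))


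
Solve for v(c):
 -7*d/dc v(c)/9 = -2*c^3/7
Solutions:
 v(c) = C1 + 9*c^4/98


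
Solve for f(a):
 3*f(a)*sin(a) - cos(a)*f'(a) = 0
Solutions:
 f(a) = C1/cos(a)^3


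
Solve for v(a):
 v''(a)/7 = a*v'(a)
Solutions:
 v(a) = C1 + C2*erfi(sqrt(14)*a/2)


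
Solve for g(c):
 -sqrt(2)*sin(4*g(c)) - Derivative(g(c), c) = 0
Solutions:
 g(c) = -acos((-C1 - exp(8*sqrt(2)*c))/(C1 - exp(8*sqrt(2)*c)))/4 + pi/2
 g(c) = acos((-C1 - exp(8*sqrt(2)*c))/(C1 - exp(8*sqrt(2)*c)))/4


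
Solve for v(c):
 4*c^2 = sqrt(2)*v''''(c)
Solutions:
 v(c) = C1 + C2*c + C3*c^2 + C4*c^3 + sqrt(2)*c^6/180


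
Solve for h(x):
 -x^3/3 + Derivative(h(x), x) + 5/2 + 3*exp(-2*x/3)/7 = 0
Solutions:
 h(x) = C1 + x^4/12 - 5*x/2 + 9*exp(-2*x/3)/14


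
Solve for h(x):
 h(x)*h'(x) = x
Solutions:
 h(x) = -sqrt(C1 + x^2)
 h(x) = sqrt(C1 + x^2)


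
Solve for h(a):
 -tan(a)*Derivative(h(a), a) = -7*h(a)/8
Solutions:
 h(a) = C1*sin(a)^(7/8)


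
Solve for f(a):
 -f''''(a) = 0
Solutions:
 f(a) = C1 + C2*a + C3*a^2 + C4*a^3


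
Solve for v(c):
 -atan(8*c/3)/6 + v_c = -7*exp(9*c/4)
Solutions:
 v(c) = C1 + c*atan(8*c/3)/6 - 28*exp(9*c/4)/9 - log(64*c^2 + 9)/32


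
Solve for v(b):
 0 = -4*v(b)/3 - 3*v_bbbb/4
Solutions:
 v(b) = (C1*sin(sqrt(6)*b/3) + C2*cos(sqrt(6)*b/3))*exp(-sqrt(6)*b/3) + (C3*sin(sqrt(6)*b/3) + C4*cos(sqrt(6)*b/3))*exp(sqrt(6)*b/3)


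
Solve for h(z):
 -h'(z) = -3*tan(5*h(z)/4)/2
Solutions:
 h(z) = -4*asin(C1*exp(15*z/8))/5 + 4*pi/5
 h(z) = 4*asin(C1*exp(15*z/8))/5


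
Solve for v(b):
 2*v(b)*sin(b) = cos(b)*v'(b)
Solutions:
 v(b) = C1/cos(b)^2


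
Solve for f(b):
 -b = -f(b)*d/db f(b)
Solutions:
 f(b) = -sqrt(C1 + b^2)
 f(b) = sqrt(C1 + b^2)


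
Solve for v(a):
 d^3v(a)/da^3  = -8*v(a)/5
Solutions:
 v(a) = C3*exp(-2*5^(2/3)*a/5) + (C1*sin(sqrt(3)*5^(2/3)*a/5) + C2*cos(sqrt(3)*5^(2/3)*a/5))*exp(5^(2/3)*a/5)


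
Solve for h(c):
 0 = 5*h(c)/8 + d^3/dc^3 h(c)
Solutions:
 h(c) = C3*exp(-5^(1/3)*c/2) + (C1*sin(sqrt(3)*5^(1/3)*c/4) + C2*cos(sqrt(3)*5^(1/3)*c/4))*exp(5^(1/3)*c/4)


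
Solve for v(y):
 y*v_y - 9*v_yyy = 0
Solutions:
 v(y) = C1 + Integral(C2*airyai(3^(1/3)*y/3) + C3*airybi(3^(1/3)*y/3), y)


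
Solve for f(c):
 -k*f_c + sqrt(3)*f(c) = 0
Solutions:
 f(c) = C1*exp(sqrt(3)*c/k)


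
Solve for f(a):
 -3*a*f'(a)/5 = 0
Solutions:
 f(a) = C1


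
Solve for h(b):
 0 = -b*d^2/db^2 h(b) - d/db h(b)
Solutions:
 h(b) = C1 + C2*log(b)


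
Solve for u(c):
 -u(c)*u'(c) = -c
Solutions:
 u(c) = -sqrt(C1 + c^2)
 u(c) = sqrt(C1 + c^2)


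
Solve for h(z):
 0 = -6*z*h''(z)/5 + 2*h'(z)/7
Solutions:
 h(z) = C1 + C2*z^(26/21)


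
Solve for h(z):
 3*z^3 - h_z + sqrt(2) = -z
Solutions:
 h(z) = C1 + 3*z^4/4 + z^2/2 + sqrt(2)*z


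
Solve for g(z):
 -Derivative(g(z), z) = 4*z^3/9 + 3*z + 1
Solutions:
 g(z) = C1 - z^4/9 - 3*z^2/2 - z


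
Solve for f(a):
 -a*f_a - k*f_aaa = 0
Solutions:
 f(a) = C1 + Integral(C2*airyai(a*(-1/k)^(1/3)) + C3*airybi(a*(-1/k)^(1/3)), a)


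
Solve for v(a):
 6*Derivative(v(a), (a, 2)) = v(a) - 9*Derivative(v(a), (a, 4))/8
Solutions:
 v(a) = C1*exp(-a*sqrt(-8/3 + 2*sqrt(2))) + C2*exp(a*sqrt(-8/3 + 2*sqrt(2))) + C3*sin(a*sqrt(8/3 + 2*sqrt(2))) + C4*cos(a*sqrt(8/3 + 2*sqrt(2)))


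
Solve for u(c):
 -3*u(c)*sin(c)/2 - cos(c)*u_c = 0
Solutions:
 u(c) = C1*cos(c)^(3/2)


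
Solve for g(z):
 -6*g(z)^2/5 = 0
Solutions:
 g(z) = 0


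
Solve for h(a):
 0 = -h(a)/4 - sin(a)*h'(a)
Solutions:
 h(a) = C1*(cos(a) + 1)^(1/8)/(cos(a) - 1)^(1/8)


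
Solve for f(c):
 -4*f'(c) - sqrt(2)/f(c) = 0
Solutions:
 f(c) = -sqrt(C1 - 2*sqrt(2)*c)/2
 f(c) = sqrt(C1 - 2*sqrt(2)*c)/2


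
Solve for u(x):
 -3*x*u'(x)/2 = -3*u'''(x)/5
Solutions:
 u(x) = C1 + Integral(C2*airyai(2^(2/3)*5^(1/3)*x/2) + C3*airybi(2^(2/3)*5^(1/3)*x/2), x)


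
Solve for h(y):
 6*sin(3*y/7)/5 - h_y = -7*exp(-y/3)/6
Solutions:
 h(y) = C1 - 14*cos(3*y/7)/5 - 7*exp(-y/3)/2


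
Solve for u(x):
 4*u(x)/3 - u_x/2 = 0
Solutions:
 u(x) = C1*exp(8*x/3)


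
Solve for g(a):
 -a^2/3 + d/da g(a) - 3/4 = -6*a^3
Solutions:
 g(a) = C1 - 3*a^4/2 + a^3/9 + 3*a/4


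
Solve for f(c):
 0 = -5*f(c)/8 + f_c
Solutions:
 f(c) = C1*exp(5*c/8)


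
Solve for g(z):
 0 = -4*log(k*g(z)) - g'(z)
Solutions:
 li(k*g(z))/k = C1 - 4*z


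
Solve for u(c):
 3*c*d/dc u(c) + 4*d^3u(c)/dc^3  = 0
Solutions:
 u(c) = C1 + Integral(C2*airyai(-6^(1/3)*c/2) + C3*airybi(-6^(1/3)*c/2), c)


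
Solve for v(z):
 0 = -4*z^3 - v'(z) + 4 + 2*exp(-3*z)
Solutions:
 v(z) = C1 - z^4 + 4*z - 2*exp(-3*z)/3


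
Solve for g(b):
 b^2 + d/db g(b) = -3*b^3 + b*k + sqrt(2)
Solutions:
 g(b) = C1 - 3*b^4/4 - b^3/3 + b^2*k/2 + sqrt(2)*b


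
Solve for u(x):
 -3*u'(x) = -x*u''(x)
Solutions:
 u(x) = C1 + C2*x^4


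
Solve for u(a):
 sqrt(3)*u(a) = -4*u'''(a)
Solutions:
 u(a) = C3*exp(-2^(1/3)*3^(1/6)*a/2) + (C1*sin(2^(1/3)*3^(2/3)*a/4) + C2*cos(2^(1/3)*3^(2/3)*a/4))*exp(2^(1/3)*3^(1/6)*a/4)


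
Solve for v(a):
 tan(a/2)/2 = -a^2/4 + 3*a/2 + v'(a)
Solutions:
 v(a) = C1 + a^3/12 - 3*a^2/4 - log(cos(a/2))


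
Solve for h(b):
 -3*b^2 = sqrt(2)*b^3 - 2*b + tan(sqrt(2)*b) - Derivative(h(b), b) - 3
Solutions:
 h(b) = C1 + sqrt(2)*b^4/4 + b^3 - b^2 - 3*b - sqrt(2)*log(cos(sqrt(2)*b))/2


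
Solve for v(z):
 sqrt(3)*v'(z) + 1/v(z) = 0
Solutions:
 v(z) = -sqrt(C1 - 6*sqrt(3)*z)/3
 v(z) = sqrt(C1 - 6*sqrt(3)*z)/3


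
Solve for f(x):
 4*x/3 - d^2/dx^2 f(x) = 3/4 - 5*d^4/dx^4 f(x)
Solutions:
 f(x) = C1 + C2*x + C3*exp(-sqrt(5)*x/5) + C4*exp(sqrt(5)*x/5) + 2*x^3/9 - 3*x^2/8


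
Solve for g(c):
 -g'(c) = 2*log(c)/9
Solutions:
 g(c) = C1 - 2*c*log(c)/9 + 2*c/9


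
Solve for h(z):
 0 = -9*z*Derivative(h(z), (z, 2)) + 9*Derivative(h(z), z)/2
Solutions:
 h(z) = C1 + C2*z^(3/2)


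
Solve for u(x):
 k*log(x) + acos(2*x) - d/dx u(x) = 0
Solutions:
 u(x) = C1 + k*x*(log(x) - 1) + x*acos(2*x) - sqrt(1 - 4*x^2)/2


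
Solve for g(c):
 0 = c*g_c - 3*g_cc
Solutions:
 g(c) = C1 + C2*erfi(sqrt(6)*c/6)


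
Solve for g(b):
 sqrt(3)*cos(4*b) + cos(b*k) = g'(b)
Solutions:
 g(b) = C1 + sqrt(3)*sin(4*b)/4 + sin(b*k)/k


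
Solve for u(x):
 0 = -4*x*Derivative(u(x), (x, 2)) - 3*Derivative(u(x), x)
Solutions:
 u(x) = C1 + C2*x^(1/4)


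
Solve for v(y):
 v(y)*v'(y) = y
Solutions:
 v(y) = -sqrt(C1 + y^2)
 v(y) = sqrt(C1 + y^2)


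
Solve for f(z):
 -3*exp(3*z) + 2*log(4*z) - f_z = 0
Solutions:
 f(z) = C1 + 2*z*log(z) + 2*z*(-1 + 2*log(2)) - exp(3*z)


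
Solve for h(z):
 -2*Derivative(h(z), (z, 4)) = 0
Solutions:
 h(z) = C1 + C2*z + C3*z^2 + C4*z^3


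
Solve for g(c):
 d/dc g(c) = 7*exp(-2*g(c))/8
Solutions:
 g(c) = log(C1 + 7*c)/2 - log(2)
 g(c) = log(-sqrt(C1 + 7*c)) - log(2)


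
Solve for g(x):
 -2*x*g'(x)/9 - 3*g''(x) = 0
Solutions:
 g(x) = C1 + C2*erf(sqrt(3)*x/9)


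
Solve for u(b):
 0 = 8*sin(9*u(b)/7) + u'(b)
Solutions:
 8*b + 7*log(cos(9*u(b)/7) - 1)/18 - 7*log(cos(9*u(b)/7) + 1)/18 = C1


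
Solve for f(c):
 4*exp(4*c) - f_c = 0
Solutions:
 f(c) = C1 + exp(4*c)


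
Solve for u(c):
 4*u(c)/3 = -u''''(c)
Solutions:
 u(c) = (C1*sin(3^(3/4)*c/3) + C2*cos(3^(3/4)*c/3))*exp(-3^(3/4)*c/3) + (C3*sin(3^(3/4)*c/3) + C4*cos(3^(3/4)*c/3))*exp(3^(3/4)*c/3)


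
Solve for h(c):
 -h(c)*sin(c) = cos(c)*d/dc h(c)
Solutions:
 h(c) = C1*cos(c)


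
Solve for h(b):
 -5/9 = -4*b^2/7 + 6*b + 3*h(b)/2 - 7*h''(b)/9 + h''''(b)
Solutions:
 h(b) = 8*b^2/21 - 4*b + (C1*sin(2^(3/4)*3^(1/4)*b*sin(atan(sqrt(437)/7)/2)/2) + C2*cos(2^(3/4)*3^(1/4)*b*sin(atan(sqrt(437)/7)/2)/2))*exp(-2^(3/4)*3^(1/4)*b*cos(atan(sqrt(437)/7)/2)/2) + (C3*sin(2^(3/4)*3^(1/4)*b*sin(atan(sqrt(437)/7)/2)/2) + C4*cos(2^(3/4)*3^(1/4)*b*sin(atan(sqrt(437)/7)/2)/2))*exp(2^(3/4)*3^(1/4)*b*cos(atan(sqrt(437)/7)/2)/2) + 2/81


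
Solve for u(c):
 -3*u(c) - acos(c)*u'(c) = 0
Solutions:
 u(c) = C1*exp(-3*Integral(1/acos(c), c))


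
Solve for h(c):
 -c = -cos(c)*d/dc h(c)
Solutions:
 h(c) = C1 + Integral(c/cos(c), c)


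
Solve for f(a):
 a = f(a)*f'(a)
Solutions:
 f(a) = -sqrt(C1 + a^2)
 f(a) = sqrt(C1 + a^2)


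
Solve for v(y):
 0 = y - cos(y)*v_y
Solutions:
 v(y) = C1 + Integral(y/cos(y), y)


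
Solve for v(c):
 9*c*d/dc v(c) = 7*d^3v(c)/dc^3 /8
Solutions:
 v(c) = C1 + Integral(C2*airyai(2*21^(2/3)*c/7) + C3*airybi(2*21^(2/3)*c/7), c)


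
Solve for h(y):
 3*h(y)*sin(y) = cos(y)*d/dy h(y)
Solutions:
 h(y) = C1/cos(y)^3


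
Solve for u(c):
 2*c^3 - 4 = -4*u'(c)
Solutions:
 u(c) = C1 - c^4/8 + c


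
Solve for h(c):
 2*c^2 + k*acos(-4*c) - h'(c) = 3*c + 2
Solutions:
 h(c) = C1 + 2*c^3/3 - 3*c^2/2 - 2*c + k*(c*acos(-4*c) + sqrt(1 - 16*c^2)/4)


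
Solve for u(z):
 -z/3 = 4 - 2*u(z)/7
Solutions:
 u(z) = 7*z/6 + 14


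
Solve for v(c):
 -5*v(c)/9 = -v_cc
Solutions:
 v(c) = C1*exp(-sqrt(5)*c/3) + C2*exp(sqrt(5)*c/3)


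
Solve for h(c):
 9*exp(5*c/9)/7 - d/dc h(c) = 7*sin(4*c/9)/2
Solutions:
 h(c) = C1 + 81*exp(5*c/9)/35 + 63*cos(4*c/9)/8


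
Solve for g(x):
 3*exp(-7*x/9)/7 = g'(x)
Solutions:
 g(x) = C1 - 27*exp(-7*x/9)/49


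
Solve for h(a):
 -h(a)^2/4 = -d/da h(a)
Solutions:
 h(a) = -4/(C1 + a)


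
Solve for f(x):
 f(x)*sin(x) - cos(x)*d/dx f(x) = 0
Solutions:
 f(x) = C1/cos(x)


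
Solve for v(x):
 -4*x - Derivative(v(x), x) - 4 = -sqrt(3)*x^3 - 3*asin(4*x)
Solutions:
 v(x) = C1 + sqrt(3)*x^4/4 - 2*x^2 + 3*x*asin(4*x) - 4*x + 3*sqrt(1 - 16*x^2)/4


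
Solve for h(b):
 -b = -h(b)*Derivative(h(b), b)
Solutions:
 h(b) = -sqrt(C1 + b^2)
 h(b) = sqrt(C1 + b^2)


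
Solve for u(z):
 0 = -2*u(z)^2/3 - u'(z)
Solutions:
 u(z) = 3/(C1 + 2*z)


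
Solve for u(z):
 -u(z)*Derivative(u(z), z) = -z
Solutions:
 u(z) = -sqrt(C1 + z^2)
 u(z) = sqrt(C1 + z^2)


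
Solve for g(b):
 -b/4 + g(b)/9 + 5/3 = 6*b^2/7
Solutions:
 g(b) = 54*b^2/7 + 9*b/4 - 15


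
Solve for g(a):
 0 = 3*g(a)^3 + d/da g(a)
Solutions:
 g(a) = -sqrt(2)*sqrt(-1/(C1 - 3*a))/2
 g(a) = sqrt(2)*sqrt(-1/(C1 - 3*a))/2


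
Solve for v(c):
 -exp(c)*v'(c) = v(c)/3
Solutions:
 v(c) = C1*exp(exp(-c)/3)


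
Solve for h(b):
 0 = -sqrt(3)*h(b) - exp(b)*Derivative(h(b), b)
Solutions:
 h(b) = C1*exp(sqrt(3)*exp(-b))


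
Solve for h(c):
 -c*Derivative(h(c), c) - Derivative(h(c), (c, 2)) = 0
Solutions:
 h(c) = C1 + C2*erf(sqrt(2)*c/2)


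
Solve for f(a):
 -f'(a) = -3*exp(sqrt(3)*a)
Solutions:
 f(a) = C1 + sqrt(3)*exp(sqrt(3)*a)


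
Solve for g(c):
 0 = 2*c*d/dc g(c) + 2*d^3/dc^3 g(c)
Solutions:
 g(c) = C1 + Integral(C2*airyai(-c) + C3*airybi(-c), c)


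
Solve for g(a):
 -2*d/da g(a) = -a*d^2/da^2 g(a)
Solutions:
 g(a) = C1 + C2*a^3


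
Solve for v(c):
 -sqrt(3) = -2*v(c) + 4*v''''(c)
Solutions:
 v(c) = C1*exp(-2^(3/4)*c/2) + C2*exp(2^(3/4)*c/2) + C3*sin(2^(3/4)*c/2) + C4*cos(2^(3/4)*c/2) + sqrt(3)/2


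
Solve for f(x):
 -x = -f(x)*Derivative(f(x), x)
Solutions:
 f(x) = -sqrt(C1 + x^2)
 f(x) = sqrt(C1 + x^2)


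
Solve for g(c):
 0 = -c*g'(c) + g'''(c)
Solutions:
 g(c) = C1 + Integral(C2*airyai(c) + C3*airybi(c), c)


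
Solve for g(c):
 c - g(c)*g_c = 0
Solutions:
 g(c) = -sqrt(C1 + c^2)
 g(c) = sqrt(C1 + c^2)


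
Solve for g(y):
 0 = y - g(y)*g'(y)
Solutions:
 g(y) = -sqrt(C1 + y^2)
 g(y) = sqrt(C1 + y^2)


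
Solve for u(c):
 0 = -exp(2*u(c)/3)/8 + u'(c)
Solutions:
 u(c) = 3*log(-sqrt(-1/(C1 + c))) + 3*log(3)/2 + 3*log(2)
 u(c) = 3*log(-1/(C1 + c))/2 + 3*log(3)/2 + 3*log(2)


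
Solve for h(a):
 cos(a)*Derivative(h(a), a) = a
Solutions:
 h(a) = C1 + Integral(a/cos(a), a)


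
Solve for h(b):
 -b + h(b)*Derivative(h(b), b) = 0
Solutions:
 h(b) = -sqrt(C1 + b^2)
 h(b) = sqrt(C1 + b^2)


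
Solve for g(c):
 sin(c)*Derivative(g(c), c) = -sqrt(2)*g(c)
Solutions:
 g(c) = C1*(cos(c) + 1)^(sqrt(2)/2)/(cos(c) - 1)^(sqrt(2)/2)


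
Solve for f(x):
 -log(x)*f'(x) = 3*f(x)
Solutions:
 f(x) = C1*exp(-3*li(x))


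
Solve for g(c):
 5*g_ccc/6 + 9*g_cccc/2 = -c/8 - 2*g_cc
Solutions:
 g(c) = C1 + C2*c - c^3/96 + 5*c^2/384 + (C3*sin(sqrt(1271)*c/54) + C4*cos(sqrt(1271)*c/54))*exp(-5*c/54)


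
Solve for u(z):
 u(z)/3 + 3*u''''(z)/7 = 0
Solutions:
 u(z) = (C1*sin(sqrt(6)*7^(1/4)*z/6) + C2*cos(sqrt(6)*7^(1/4)*z/6))*exp(-sqrt(6)*7^(1/4)*z/6) + (C3*sin(sqrt(6)*7^(1/4)*z/6) + C4*cos(sqrt(6)*7^(1/4)*z/6))*exp(sqrt(6)*7^(1/4)*z/6)


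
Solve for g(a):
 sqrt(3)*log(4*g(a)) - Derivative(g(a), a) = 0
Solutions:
 -sqrt(3)*Integral(1/(log(_y) + 2*log(2)), (_y, g(a)))/3 = C1 - a


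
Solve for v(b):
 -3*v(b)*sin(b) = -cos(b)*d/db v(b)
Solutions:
 v(b) = C1/cos(b)^3


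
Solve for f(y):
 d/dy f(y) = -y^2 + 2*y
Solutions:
 f(y) = C1 - y^3/3 + y^2


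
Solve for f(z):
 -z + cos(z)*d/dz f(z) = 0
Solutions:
 f(z) = C1 + Integral(z/cos(z), z)


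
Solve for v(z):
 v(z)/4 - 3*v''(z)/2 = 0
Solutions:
 v(z) = C1*exp(-sqrt(6)*z/6) + C2*exp(sqrt(6)*z/6)


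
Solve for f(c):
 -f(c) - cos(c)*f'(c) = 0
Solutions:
 f(c) = C1*sqrt(sin(c) - 1)/sqrt(sin(c) + 1)


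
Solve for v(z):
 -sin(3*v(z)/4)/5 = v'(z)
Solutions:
 z/5 + 2*log(cos(3*v(z)/4) - 1)/3 - 2*log(cos(3*v(z)/4) + 1)/3 = C1


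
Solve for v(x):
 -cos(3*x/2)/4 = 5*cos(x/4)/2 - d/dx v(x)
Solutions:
 v(x) = C1 + 10*sin(x/4) + sin(3*x/2)/6


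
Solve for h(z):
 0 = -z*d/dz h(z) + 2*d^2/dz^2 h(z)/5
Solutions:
 h(z) = C1 + C2*erfi(sqrt(5)*z/2)


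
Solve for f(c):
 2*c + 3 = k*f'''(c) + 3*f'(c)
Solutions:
 f(c) = C1 + C2*exp(-sqrt(3)*c*sqrt(-1/k)) + C3*exp(sqrt(3)*c*sqrt(-1/k)) + c^2/3 + c


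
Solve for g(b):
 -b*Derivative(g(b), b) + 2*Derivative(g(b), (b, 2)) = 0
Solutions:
 g(b) = C1 + C2*erfi(b/2)


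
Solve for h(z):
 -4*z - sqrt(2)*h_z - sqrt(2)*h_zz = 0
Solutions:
 h(z) = C1 + C2*exp(-z) - sqrt(2)*z^2 + 2*sqrt(2)*z


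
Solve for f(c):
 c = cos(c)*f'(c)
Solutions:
 f(c) = C1 + Integral(c/cos(c), c)


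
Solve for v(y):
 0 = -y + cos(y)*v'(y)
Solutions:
 v(y) = C1 + Integral(y/cos(y), y)


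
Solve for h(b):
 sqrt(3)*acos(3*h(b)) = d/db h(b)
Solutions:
 Integral(1/acos(3*_y), (_y, h(b))) = C1 + sqrt(3)*b


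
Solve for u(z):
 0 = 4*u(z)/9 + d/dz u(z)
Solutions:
 u(z) = C1*exp(-4*z/9)


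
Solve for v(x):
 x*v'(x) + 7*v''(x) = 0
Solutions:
 v(x) = C1 + C2*erf(sqrt(14)*x/14)


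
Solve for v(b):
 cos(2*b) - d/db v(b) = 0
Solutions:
 v(b) = C1 + sin(2*b)/2


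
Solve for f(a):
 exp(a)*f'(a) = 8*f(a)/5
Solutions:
 f(a) = C1*exp(-8*exp(-a)/5)


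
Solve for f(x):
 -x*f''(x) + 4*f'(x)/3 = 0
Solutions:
 f(x) = C1 + C2*x^(7/3)


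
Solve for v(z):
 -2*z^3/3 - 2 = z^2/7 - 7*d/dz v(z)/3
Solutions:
 v(z) = C1 + z^4/14 + z^3/49 + 6*z/7


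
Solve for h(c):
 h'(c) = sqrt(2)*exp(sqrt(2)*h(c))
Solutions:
 h(c) = sqrt(2)*(2*log(-1/(C1 + sqrt(2)*c)) - log(2))/4


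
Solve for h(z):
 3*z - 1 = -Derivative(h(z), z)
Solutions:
 h(z) = C1 - 3*z^2/2 + z


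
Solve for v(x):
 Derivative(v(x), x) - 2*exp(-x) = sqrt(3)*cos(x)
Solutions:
 v(x) = C1 + sqrt(3)*sin(x) - 2*exp(-x)


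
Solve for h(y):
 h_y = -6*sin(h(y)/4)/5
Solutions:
 6*y/5 + 2*log(cos(h(y)/4) - 1) - 2*log(cos(h(y)/4) + 1) = C1


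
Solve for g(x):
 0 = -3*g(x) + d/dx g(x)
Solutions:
 g(x) = C1*exp(3*x)


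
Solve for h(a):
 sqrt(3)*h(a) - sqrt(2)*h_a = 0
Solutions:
 h(a) = C1*exp(sqrt(6)*a/2)


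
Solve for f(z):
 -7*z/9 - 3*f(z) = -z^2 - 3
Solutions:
 f(z) = z^2/3 - 7*z/27 + 1


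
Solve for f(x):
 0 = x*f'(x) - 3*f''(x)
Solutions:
 f(x) = C1 + C2*erfi(sqrt(6)*x/6)


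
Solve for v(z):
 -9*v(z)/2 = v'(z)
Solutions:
 v(z) = C1*exp(-9*z/2)


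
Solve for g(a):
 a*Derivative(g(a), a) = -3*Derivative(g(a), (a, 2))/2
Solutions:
 g(a) = C1 + C2*erf(sqrt(3)*a/3)


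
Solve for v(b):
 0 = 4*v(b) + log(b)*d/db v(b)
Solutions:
 v(b) = C1*exp(-4*li(b))


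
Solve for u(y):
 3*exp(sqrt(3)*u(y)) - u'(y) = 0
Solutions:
 u(y) = sqrt(3)*(2*log(-1/(C1 + 3*y)) - log(3))/6


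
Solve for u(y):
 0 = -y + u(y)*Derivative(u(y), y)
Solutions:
 u(y) = -sqrt(C1 + y^2)
 u(y) = sqrt(C1 + y^2)


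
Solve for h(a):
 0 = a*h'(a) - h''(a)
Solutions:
 h(a) = C1 + C2*erfi(sqrt(2)*a/2)


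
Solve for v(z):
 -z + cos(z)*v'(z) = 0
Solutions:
 v(z) = C1 + Integral(z/cos(z), z)


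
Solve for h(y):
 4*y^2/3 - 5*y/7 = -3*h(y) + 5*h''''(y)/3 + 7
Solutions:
 h(y) = C1*exp(-sqrt(3)*5^(3/4)*y/5) + C2*exp(sqrt(3)*5^(3/4)*y/5) + C3*sin(sqrt(3)*5^(3/4)*y/5) + C4*cos(sqrt(3)*5^(3/4)*y/5) - 4*y^2/9 + 5*y/21 + 7/3


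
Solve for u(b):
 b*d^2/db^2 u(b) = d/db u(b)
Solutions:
 u(b) = C1 + C2*b^2


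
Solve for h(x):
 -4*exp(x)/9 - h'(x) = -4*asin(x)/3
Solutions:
 h(x) = C1 + 4*x*asin(x)/3 + 4*sqrt(1 - x^2)/3 - 4*exp(x)/9


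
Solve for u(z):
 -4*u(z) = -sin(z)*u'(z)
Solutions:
 u(z) = C1*(cos(z)^2 - 2*cos(z) + 1)/(cos(z)^2 + 2*cos(z) + 1)


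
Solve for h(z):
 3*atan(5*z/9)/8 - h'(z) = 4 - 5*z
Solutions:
 h(z) = C1 + 5*z^2/2 + 3*z*atan(5*z/9)/8 - 4*z - 27*log(25*z^2 + 81)/80


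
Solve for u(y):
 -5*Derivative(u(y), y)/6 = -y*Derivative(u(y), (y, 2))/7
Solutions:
 u(y) = C1 + C2*y^(41/6)


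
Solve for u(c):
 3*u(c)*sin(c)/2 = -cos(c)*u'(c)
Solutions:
 u(c) = C1*cos(c)^(3/2)


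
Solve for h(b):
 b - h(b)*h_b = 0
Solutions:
 h(b) = -sqrt(C1 + b^2)
 h(b) = sqrt(C1 + b^2)


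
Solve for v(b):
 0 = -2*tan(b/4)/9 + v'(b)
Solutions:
 v(b) = C1 - 8*log(cos(b/4))/9


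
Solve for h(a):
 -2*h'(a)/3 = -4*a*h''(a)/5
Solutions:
 h(a) = C1 + C2*a^(11/6)


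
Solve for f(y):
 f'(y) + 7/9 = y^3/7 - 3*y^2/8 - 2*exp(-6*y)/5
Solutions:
 f(y) = C1 + y^4/28 - y^3/8 - 7*y/9 + exp(-6*y)/15


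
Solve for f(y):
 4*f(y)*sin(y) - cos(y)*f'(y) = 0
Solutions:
 f(y) = C1/cos(y)^4


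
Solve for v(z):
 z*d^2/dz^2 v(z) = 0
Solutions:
 v(z) = C1 + C2*z


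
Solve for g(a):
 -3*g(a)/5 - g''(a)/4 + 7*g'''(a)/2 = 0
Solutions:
 g(a) = C1*exp(a*(-5^(2/3)*(252*sqrt(15881) + 31757)^(1/3) - 5*5^(1/3)/(252*sqrt(15881) + 31757)^(1/3) + 10)/420)*sin(sqrt(3)*5^(1/3)*a*(-5^(1/3)*(252*sqrt(15881) + 31757)^(1/3) + 5/(252*sqrt(15881) + 31757)^(1/3))/420) + C2*exp(a*(-5^(2/3)*(252*sqrt(15881) + 31757)^(1/3) - 5*5^(1/3)/(252*sqrt(15881) + 31757)^(1/3) + 10)/420)*cos(sqrt(3)*5^(1/3)*a*(-5^(1/3)*(252*sqrt(15881) + 31757)^(1/3) + 5/(252*sqrt(15881) + 31757)^(1/3))/420) + C3*exp(a*(5*5^(1/3)/(252*sqrt(15881) + 31757)^(1/3) + 5 + 5^(2/3)*(252*sqrt(15881) + 31757)^(1/3))/210)


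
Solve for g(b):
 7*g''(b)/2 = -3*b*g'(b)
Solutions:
 g(b) = C1 + C2*erf(sqrt(21)*b/7)


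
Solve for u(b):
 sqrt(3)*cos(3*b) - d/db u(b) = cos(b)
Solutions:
 u(b) = C1 - sin(b) + sqrt(3)*sin(3*b)/3


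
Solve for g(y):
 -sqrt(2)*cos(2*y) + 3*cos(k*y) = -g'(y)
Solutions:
 g(y) = C1 + sqrt(2)*sin(2*y)/2 - 3*sin(k*y)/k


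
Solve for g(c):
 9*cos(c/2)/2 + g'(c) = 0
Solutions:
 g(c) = C1 - 9*sin(c/2)


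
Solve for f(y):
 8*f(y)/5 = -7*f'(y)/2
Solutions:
 f(y) = C1*exp(-16*y/35)


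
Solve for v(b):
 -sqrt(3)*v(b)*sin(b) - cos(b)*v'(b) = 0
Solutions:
 v(b) = C1*cos(b)^(sqrt(3))


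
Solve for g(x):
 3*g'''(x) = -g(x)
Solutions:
 g(x) = C3*exp(-3^(2/3)*x/3) + (C1*sin(3^(1/6)*x/2) + C2*cos(3^(1/6)*x/2))*exp(3^(2/3)*x/6)


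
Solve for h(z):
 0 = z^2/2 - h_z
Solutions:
 h(z) = C1 + z^3/6


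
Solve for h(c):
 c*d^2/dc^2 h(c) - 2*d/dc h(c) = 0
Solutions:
 h(c) = C1 + C2*c^3


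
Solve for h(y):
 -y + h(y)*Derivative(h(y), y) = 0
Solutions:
 h(y) = -sqrt(C1 + y^2)
 h(y) = sqrt(C1 + y^2)


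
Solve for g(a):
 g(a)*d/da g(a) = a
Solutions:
 g(a) = -sqrt(C1 + a^2)
 g(a) = sqrt(C1 + a^2)


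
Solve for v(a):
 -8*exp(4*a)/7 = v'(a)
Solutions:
 v(a) = C1 - 2*exp(4*a)/7


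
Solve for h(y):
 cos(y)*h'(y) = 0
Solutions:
 h(y) = C1


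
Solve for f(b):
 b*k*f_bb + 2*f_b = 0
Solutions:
 f(b) = C1 + b^(((re(k) - 2)*re(k) + im(k)^2)/(re(k)^2 + im(k)^2))*(C2*sin(2*log(b)*Abs(im(k))/(re(k)^2 + im(k)^2)) + C3*cos(2*log(b)*im(k)/(re(k)^2 + im(k)^2)))


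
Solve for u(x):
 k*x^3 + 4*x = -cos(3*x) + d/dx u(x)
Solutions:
 u(x) = C1 + k*x^4/4 + 2*x^2 + sin(3*x)/3


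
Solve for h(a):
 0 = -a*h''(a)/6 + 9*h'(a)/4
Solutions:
 h(a) = C1 + C2*a^(29/2)


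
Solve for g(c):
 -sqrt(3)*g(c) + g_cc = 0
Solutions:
 g(c) = C1*exp(-3^(1/4)*c) + C2*exp(3^(1/4)*c)


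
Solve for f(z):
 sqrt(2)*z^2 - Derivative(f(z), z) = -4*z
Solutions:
 f(z) = C1 + sqrt(2)*z^3/3 + 2*z^2


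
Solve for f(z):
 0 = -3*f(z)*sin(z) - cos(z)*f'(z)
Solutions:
 f(z) = C1*cos(z)^3


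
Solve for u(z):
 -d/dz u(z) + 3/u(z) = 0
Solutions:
 u(z) = -sqrt(C1 + 6*z)
 u(z) = sqrt(C1 + 6*z)


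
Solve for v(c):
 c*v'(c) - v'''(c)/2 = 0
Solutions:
 v(c) = C1 + Integral(C2*airyai(2^(1/3)*c) + C3*airybi(2^(1/3)*c), c)


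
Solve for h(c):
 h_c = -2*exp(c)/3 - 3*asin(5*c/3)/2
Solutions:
 h(c) = C1 - 3*c*asin(5*c/3)/2 - 3*sqrt(9 - 25*c^2)/10 - 2*exp(c)/3


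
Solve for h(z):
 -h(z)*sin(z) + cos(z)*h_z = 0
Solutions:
 h(z) = C1/cos(z)


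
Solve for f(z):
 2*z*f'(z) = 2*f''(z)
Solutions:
 f(z) = C1 + C2*erfi(sqrt(2)*z/2)


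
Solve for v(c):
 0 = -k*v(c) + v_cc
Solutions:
 v(c) = C1*exp(-c*sqrt(k)) + C2*exp(c*sqrt(k))


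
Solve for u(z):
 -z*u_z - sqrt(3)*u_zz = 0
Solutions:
 u(z) = C1 + C2*erf(sqrt(2)*3^(3/4)*z/6)


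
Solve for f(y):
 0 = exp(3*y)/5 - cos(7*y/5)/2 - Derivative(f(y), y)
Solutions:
 f(y) = C1 + exp(3*y)/15 - 5*sin(7*y/5)/14


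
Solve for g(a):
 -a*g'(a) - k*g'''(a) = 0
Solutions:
 g(a) = C1 + Integral(C2*airyai(a*(-1/k)^(1/3)) + C3*airybi(a*(-1/k)^(1/3)), a)


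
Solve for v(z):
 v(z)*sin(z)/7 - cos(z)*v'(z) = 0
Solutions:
 v(z) = C1/cos(z)^(1/7)


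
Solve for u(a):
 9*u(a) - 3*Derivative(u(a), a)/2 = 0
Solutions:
 u(a) = C1*exp(6*a)


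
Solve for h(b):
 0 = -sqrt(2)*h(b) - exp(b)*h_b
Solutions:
 h(b) = C1*exp(sqrt(2)*exp(-b))


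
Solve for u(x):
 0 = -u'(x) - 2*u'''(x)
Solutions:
 u(x) = C1 + C2*sin(sqrt(2)*x/2) + C3*cos(sqrt(2)*x/2)


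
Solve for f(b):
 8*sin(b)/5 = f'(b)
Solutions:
 f(b) = C1 - 8*cos(b)/5


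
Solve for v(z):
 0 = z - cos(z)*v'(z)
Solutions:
 v(z) = C1 + Integral(z/cos(z), z)


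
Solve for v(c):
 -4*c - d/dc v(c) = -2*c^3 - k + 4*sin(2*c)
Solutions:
 v(c) = C1 + c^4/2 - 2*c^2 + c*k + 2*cos(2*c)


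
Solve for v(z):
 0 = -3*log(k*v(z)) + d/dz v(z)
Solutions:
 li(k*v(z))/k = C1 + 3*z


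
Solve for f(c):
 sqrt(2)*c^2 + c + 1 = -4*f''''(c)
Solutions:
 f(c) = C1 + C2*c + C3*c^2 + C4*c^3 - sqrt(2)*c^6/1440 - c^5/480 - c^4/96


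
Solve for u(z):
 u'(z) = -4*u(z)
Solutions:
 u(z) = C1*exp(-4*z)


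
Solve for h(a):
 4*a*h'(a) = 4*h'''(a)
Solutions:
 h(a) = C1 + Integral(C2*airyai(a) + C3*airybi(a), a)


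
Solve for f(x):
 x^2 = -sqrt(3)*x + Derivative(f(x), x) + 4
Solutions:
 f(x) = C1 + x^3/3 + sqrt(3)*x^2/2 - 4*x


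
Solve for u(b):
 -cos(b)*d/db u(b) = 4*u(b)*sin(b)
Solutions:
 u(b) = C1*cos(b)^4


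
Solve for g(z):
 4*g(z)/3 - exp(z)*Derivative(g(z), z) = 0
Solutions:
 g(z) = C1*exp(-4*exp(-z)/3)


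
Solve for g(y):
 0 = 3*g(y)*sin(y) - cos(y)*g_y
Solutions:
 g(y) = C1/cos(y)^3


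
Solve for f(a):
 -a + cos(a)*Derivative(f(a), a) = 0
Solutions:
 f(a) = C1 + Integral(a/cos(a), a)


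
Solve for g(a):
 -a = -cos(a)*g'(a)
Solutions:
 g(a) = C1 + Integral(a/cos(a), a)


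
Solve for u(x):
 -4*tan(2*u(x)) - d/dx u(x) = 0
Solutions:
 u(x) = -asin(C1*exp(-8*x))/2 + pi/2
 u(x) = asin(C1*exp(-8*x))/2


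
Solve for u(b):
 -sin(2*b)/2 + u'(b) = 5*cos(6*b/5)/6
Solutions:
 u(b) = C1 + 25*sin(6*b/5)/36 - cos(2*b)/4


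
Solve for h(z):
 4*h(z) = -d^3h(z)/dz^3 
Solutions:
 h(z) = C3*exp(-2^(2/3)*z) + (C1*sin(2^(2/3)*sqrt(3)*z/2) + C2*cos(2^(2/3)*sqrt(3)*z/2))*exp(2^(2/3)*z/2)


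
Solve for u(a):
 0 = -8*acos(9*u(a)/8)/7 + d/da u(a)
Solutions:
 Integral(1/acos(9*_y/8), (_y, u(a))) = C1 + 8*a/7


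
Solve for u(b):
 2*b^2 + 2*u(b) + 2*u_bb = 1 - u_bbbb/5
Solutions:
 u(b) = C1*sin(b*sqrt(5 - sqrt(15))) + C2*sin(b*sqrt(sqrt(15) + 5)) + C3*cos(b*sqrt(5 - sqrt(15))) + C4*cos(b*sqrt(sqrt(15) + 5)) - b^2 + 5/2


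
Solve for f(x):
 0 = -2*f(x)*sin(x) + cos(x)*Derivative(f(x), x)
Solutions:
 f(x) = C1/cos(x)^2


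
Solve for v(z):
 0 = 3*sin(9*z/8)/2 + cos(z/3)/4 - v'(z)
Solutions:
 v(z) = C1 + 3*sin(z/3)/4 - 4*cos(9*z/8)/3


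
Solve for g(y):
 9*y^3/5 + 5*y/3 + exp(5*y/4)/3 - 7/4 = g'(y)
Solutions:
 g(y) = C1 + 9*y^4/20 + 5*y^2/6 - 7*y/4 + 4*exp(5*y/4)/15


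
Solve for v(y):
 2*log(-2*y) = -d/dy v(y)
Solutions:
 v(y) = C1 - 2*y*log(-y) + 2*y*(1 - log(2))


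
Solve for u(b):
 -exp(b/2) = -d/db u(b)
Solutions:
 u(b) = C1 + 2*exp(b/2)


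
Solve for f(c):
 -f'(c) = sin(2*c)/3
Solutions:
 f(c) = C1 + cos(2*c)/6


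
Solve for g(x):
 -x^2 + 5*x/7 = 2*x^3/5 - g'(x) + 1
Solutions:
 g(x) = C1 + x^4/10 + x^3/3 - 5*x^2/14 + x


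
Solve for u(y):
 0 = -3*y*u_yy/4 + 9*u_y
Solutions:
 u(y) = C1 + C2*y^13


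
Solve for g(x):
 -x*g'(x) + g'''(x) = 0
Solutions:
 g(x) = C1 + Integral(C2*airyai(x) + C3*airybi(x), x)


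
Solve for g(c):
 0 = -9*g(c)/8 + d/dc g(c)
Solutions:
 g(c) = C1*exp(9*c/8)


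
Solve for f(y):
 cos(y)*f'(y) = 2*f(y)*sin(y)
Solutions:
 f(y) = C1/cos(y)^2


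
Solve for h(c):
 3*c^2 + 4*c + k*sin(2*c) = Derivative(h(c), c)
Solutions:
 h(c) = C1 + c^3 + 2*c^2 - k*cos(2*c)/2


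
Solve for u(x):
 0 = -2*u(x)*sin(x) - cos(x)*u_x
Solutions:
 u(x) = C1*cos(x)^2


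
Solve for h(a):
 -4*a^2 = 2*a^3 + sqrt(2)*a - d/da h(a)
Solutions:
 h(a) = C1 + a^4/2 + 4*a^3/3 + sqrt(2)*a^2/2


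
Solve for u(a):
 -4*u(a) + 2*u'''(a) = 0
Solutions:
 u(a) = C3*exp(2^(1/3)*a) + (C1*sin(2^(1/3)*sqrt(3)*a/2) + C2*cos(2^(1/3)*sqrt(3)*a/2))*exp(-2^(1/3)*a/2)


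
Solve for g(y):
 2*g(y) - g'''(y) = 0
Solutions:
 g(y) = C3*exp(2^(1/3)*y) + (C1*sin(2^(1/3)*sqrt(3)*y/2) + C2*cos(2^(1/3)*sqrt(3)*y/2))*exp(-2^(1/3)*y/2)


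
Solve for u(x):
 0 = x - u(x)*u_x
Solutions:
 u(x) = -sqrt(C1 + x^2)
 u(x) = sqrt(C1 + x^2)


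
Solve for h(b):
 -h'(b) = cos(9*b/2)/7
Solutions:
 h(b) = C1 - 2*sin(9*b/2)/63


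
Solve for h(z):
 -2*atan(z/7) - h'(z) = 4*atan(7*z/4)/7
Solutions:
 h(z) = C1 - 2*z*atan(z/7) - 4*z*atan(7*z/4)/7 + 7*log(z^2 + 49) + 8*log(49*z^2 + 16)/49


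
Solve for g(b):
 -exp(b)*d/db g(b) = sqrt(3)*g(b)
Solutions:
 g(b) = C1*exp(sqrt(3)*exp(-b))


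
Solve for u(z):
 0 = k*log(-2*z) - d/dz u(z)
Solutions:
 u(z) = C1 + k*z*log(-z) + k*z*(-1 + log(2))


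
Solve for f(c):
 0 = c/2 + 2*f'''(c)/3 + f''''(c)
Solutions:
 f(c) = C1 + C2*c + C3*c^2 + C4*exp(-2*c/3) - c^4/32 + 3*c^3/16


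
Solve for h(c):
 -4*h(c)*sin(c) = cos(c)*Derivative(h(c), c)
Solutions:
 h(c) = C1*cos(c)^4


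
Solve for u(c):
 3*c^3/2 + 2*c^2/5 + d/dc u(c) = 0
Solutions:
 u(c) = C1 - 3*c^4/8 - 2*c^3/15


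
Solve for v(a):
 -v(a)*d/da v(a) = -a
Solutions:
 v(a) = -sqrt(C1 + a^2)
 v(a) = sqrt(C1 + a^2)


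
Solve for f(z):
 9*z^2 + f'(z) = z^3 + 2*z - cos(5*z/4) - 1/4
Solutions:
 f(z) = C1 + z^4/4 - 3*z^3 + z^2 - z/4 - 4*sin(5*z/4)/5


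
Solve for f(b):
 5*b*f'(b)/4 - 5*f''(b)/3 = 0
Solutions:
 f(b) = C1 + C2*erfi(sqrt(6)*b/4)


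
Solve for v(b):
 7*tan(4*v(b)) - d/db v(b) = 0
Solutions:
 v(b) = -asin(C1*exp(28*b))/4 + pi/4
 v(b) = asin(C1*exp(28*b))/4


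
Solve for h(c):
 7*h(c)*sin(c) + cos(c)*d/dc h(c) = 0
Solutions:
 h(c) = C1*cos(c)^7


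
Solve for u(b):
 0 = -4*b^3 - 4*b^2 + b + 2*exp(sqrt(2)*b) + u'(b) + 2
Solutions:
 u(b) = C1 + b^4 + 4*b^3/3 - b^2/2 - 2*b - sqrt(2)*exp(sqrt(2)*b)


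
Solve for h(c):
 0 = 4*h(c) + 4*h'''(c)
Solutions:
 h(c) = C3*exp(-c) + (C1*sin(sqrt(3)*c/2) + C2*cos(sqrt(3)*c/2))*exp(c/2)


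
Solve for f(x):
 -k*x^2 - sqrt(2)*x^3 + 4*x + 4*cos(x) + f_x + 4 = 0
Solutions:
 f(x) = C1 + k*x^3/3 + sqrt(2)*x^4/4 - 2*x^2 - 4*x - 4*sin(x)


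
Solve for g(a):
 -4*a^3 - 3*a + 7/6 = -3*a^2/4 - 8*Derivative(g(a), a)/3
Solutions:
 g(a) = C1 + 3*a^4/8 - 3*a^3/32 + 9*a^2/16 - 7*a/16


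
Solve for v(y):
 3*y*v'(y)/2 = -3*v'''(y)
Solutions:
 v(y) = C1 + Integral(C2*airyai(-2^(2/3)*y/2) + C3*airybi(-2^(2/3)*y/2), y)


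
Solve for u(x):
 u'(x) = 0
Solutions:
 u(x) = C1


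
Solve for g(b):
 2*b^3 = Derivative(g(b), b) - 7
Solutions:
 g(b) = C1 + b^4/2 + 7*b


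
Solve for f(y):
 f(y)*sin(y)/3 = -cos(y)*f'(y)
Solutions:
 f(y) = C1*cos(y)^(1/3)


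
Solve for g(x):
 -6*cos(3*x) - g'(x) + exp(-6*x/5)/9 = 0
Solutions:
 g(x) = C1 - 2*sin(3*x) - 5*exp(-6*x/5)/54


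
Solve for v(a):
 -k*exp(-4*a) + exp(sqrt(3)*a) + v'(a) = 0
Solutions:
 v(a) = C1 - k*exp(-4*a)/4 - sqrt(3)*exp(sqrt(3)*a)/3


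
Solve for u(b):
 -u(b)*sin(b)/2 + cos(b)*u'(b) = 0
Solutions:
 u(b) = C1/sqrt(cos(b))


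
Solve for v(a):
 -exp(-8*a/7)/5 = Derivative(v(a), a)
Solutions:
 v(a) = C1 + 7*exp(-8*a/7)/40


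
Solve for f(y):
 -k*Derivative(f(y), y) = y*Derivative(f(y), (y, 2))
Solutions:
 f(y) = C1 + y^(1 - re(k))*(C2*sin(log(y)*Abs(im(k))) + C3*cos(log(y)*im(k)))


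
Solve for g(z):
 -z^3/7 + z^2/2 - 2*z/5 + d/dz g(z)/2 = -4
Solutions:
 g(z) = C1 + z^4/14 - z^3/3 + 2*z^2/5 - 8*z


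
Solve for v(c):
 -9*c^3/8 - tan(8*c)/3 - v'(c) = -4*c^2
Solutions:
 v(c) = C1 - 9*c^4/32 + 4*c^3/3 + log(cos(8*c))/24


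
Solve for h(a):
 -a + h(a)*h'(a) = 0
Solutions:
 h(a) = -sqrt(C1 + a^2)
 h(a) = sqrt(C1 + a^2)


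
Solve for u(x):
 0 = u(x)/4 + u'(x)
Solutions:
 u(x) = C1*exp(-x/4)


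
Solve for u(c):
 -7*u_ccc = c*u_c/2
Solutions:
 u(c) = C1 + Integral(C2*airyai(-14^(2/3)*c/14) + C3*airybi(-14^(2/3)*c/14), c)


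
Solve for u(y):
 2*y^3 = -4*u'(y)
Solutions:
 u(y) = C1 - y^4/8


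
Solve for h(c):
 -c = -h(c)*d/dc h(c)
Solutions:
 h(c) = -sqrt(C1 + c^2)
 h(c) = sqrt(C1 + c^2)


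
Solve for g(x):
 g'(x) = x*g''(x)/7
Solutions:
 g(x) = C1 + C2*x^8


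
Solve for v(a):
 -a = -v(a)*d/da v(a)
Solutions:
 v(a) = -sqrt(C1 + a^2)
 v(a) = sqrt(C1 + a^2)


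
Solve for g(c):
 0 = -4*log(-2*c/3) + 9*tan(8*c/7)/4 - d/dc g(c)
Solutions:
 g(c) = C1 - 4*c*log(-c) - 4*c*log(2) + 4*c + 4*c*log(3) - 63*log(cos(8*c/7))/32


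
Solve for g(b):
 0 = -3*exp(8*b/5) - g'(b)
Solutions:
 g(b) = C1 - 15*exp(8*b/5)/8


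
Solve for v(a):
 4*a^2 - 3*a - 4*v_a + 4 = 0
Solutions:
 v(a) = C1 + a^3/3 - 3*a^2/8 + a


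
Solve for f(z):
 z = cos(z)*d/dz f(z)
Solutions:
 f(z) = C1 + Integral(z/cos(z), z)


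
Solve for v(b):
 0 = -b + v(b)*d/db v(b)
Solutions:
 v(b) = -sqrt(C1 + b^2)
 v(b) = sqrt(C1 + b^2)
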